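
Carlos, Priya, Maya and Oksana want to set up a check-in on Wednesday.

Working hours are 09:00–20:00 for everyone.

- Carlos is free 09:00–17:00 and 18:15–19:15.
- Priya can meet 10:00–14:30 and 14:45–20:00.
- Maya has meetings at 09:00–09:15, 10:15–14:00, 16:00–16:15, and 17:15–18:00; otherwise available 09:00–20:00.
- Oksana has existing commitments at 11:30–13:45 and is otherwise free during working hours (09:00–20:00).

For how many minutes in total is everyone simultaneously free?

Maya free within 09:00–20:00: 09:15–10:15, 14:00–16:00, 16:15–17:15, 18:00–20:00.
Oksana free within 09:00–20:00: 09:00–11:30, 13:45–20:00.
Carlos ∩ Priya: 10:00–14:30, 14:45–17:00, 18:15–19:15.
Carlos ∩ Priya ∩ Maya: 10:00–10:15, 14:00–14:30, 14:45–16:00, 16:15–17:00, 18:15–19:15.
Carlos ∩ Priya ∩ Maya ∩ Oksana: 10:00–10:15, 14:00–14:30, 14:45–16:00, 16:15–17:00, 18:15–19:15.
Total common minutes: 15 + 30 + 75 + 45 + 60 = 225.

225 minutes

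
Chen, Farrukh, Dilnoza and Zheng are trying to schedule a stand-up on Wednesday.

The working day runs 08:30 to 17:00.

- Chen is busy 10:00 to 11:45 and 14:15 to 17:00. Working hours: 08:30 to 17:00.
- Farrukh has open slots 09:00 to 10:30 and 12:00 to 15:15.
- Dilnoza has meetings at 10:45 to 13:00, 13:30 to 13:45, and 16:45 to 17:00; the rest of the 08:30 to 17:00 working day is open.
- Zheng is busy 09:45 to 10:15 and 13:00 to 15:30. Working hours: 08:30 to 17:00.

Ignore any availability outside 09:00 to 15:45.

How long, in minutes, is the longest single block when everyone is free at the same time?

45 minutes

Chen free within 08:30–17:00: 08:30–10:00, 11:45–14:15.
Dilnoza free within 08:30–17:00: 08:30–10:45, 13:00–13:30, 13:45–16:45.
Zheng free within 08:30–17:00: 08:30–09:45, 10:15–13:00, 15:30–17:00.
Chen ∩ Farrukh: 09:00–10:00, 12:00–14:15.
Chen ∩ Farrukh ∩ Dilnoza: 09:00–10:00, 13:00–13:30, 13:45–14:15.
Chen ∩ Farrukh ∩ Dilnoza ∩ Zheng: 09:00–09:45.
Restricted to 09:00–15:45: 09:00–09:45.
Single common window of 45 minutes.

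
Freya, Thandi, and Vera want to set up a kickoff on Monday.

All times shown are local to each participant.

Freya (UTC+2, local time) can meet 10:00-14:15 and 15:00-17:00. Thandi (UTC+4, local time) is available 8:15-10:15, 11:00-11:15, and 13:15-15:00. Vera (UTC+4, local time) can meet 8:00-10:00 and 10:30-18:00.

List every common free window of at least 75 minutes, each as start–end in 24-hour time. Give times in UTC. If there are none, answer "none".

Freya → UTC: 08:00–12:15, 13:00–15:00.
Thandi → UTC: 04:15–06:15, 07:00–07:15, 09:15–11:00.
Vera → UTC: 04:00–06:00, 06:30–14:00.
Freya ∩ Thandi: 09:15–11:00.
Freya ∩ Thandi ∩ Vera: 09:15–11:00.
Windows ≥ 75 min: 09:15–11:00.

09:15–11:00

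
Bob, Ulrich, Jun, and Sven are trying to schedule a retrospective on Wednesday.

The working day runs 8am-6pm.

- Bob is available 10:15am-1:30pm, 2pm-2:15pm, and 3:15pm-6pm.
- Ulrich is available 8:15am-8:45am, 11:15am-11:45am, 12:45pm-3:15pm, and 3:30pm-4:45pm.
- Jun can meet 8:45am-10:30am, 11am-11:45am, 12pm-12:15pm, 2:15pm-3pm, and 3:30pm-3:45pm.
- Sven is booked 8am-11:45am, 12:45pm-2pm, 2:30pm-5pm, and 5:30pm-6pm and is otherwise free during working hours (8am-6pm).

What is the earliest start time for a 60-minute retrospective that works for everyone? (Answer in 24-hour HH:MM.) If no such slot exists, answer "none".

none

Sven free within 08:00–18:00: 11:45–12:45, 14:00–14:30, 17:00–17:30.
Bob ∩ Ulrich: 11:15–11:45, 12:45–13:30, 14:00–14:15, 15:30–16:45.
Bob ∩ Ulrich ∩ Jun: 11:15–11:45, 15:30–15:45.
Bob ∩ Ulrich ∩ Jun ∩ Sven: (none).
Windows ≥ 60 min: (none).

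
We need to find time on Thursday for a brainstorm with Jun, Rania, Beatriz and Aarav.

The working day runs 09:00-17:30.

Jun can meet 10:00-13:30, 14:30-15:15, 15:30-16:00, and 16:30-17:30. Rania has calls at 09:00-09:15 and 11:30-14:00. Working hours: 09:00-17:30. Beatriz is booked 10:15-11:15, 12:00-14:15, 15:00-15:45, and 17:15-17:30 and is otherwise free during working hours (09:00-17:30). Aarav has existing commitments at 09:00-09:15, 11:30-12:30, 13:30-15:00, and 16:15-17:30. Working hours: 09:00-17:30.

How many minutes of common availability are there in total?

45 minutes

Rania free within 09:00–17:30: 09:15–11:30, 14:00–17:30.
Beatriz free within 09:00–17:30: 09:00–10:15, 11:15–12:00, 14:15–15:00, 15:45–17:15.
Aarav free within 09:00–17:30: 09:15–11:30, 12:30–13:30, 15:00–16:15.
Jun ∩ Rania: 10:00–11:30, 14:30–15:15, 15:30–16:00, 16:30–17:30.
Jun ∩ Rania ∩ Beatriz: 10:00–10:15, 11:15–11:30, 14:30–15:00, 15:45–16:00, 16:30–17:15.
Jun ∩ Rania ∩ Beatriz ∩ Aarav: 10:00–10:15, 11:15–11:30, 15:45–16:00.
Total common minutes: 15 + 15 + 15 = 45.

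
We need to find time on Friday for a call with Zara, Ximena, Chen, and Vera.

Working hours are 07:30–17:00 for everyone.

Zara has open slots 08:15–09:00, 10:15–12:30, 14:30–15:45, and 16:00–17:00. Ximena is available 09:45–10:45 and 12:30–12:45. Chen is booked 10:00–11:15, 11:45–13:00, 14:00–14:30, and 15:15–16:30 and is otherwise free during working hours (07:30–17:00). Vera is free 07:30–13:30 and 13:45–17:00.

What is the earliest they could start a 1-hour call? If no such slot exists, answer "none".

none

Chen free within 07:30–17:00: 07:30–10:00, 11:15–11:45, 13:00–14:00, 14:30–15:15, 16:30–17:00.
Zara ∩ Ximena: 10:15–10:45.
Zara ∩ Ximena ∩ Chen: (none).
Zara ∩ Ximena ∩ Chen ∩ Vera: (none).
Windows ≥ 60 min: (none).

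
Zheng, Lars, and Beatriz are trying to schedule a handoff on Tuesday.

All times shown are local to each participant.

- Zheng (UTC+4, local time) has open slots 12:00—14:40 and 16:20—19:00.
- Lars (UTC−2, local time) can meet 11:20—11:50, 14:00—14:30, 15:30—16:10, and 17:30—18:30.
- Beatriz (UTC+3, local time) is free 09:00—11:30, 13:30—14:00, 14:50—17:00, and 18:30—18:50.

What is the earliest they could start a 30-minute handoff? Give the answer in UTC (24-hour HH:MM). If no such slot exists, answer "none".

Zheng → UTC: 08:00–10:40, 12:20–15:00.
Lars → UTC: 13:20–13:50, 16:00–16:30, 17:30–18:10, 19:30–20:30.
Beatriz → UTC: 06:00–08:30, 10:30–11:00, 11:50–14:00, 15:30–15:50.
Zheng ∩ Lars: 13:20–13:50.
Zheng ∩ Lars ∩ Beatriz: 13:20–13:50.
Windows ≥ 30 min: 13:20–13:50.
Earliest such window starts at 13:20.

13:20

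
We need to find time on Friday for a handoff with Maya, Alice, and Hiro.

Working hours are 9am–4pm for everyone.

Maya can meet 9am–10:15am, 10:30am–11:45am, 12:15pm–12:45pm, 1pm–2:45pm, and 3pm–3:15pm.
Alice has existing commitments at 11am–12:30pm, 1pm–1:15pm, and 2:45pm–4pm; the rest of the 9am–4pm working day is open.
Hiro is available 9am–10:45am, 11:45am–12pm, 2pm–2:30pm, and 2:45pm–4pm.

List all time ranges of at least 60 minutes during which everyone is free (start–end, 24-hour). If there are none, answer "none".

Alice free within 09:00–16:00: 09:00–11:00, 12:30–13:00, 13:15–14:45.
Maya ∩ Alice: 09:00–10:15, 10:30–11:00, 12:30–12:45, 13:15–14:45.
Maya ∩ Alice ∩ Hiro: 09:00–10:15, 10:30–10:45, 14:00–14:30.
Windows ≥ 60 min: 09:00–10:15.

09:00–10:15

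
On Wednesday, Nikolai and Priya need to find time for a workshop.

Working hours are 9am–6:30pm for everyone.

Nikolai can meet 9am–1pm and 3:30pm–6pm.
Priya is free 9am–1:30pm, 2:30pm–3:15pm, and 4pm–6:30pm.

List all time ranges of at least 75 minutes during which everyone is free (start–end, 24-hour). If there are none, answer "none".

Nikolai ∩ Priya: 09:00–13:00, 16:00–18:00.
Windows ≥ 75 min: 09:00–13:00, 16:00–18:00.

09:00–13:00, 16:00–18:00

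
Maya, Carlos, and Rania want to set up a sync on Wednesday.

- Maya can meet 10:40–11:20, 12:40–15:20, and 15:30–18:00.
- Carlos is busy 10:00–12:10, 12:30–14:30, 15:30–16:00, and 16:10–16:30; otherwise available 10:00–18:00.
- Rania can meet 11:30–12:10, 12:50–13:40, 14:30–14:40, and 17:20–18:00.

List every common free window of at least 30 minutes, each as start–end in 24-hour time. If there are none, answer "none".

17:20–18:00

Carlos free within 10:00–18:00: 12:10–12:30, 14:30–15:30, 16:00–16:10, 16:30–18:00.
Maya ∩ Carlos: 14:30–15:20, 16:00–16:10, 16:30–18:00.
Maya ∩ Carlos ∩ Rania: 14:30–14:40, 17:20–18:00.
Windows ≥ 30 min: 17:20–18:00.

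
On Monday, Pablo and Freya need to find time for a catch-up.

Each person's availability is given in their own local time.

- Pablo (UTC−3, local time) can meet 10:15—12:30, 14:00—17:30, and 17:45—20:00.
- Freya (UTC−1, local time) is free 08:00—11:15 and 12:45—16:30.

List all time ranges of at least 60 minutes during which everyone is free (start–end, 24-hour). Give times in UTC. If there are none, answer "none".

13:45–15:30

Pablo → UTC: 13:15–15:30, 17:00–20:30, 20:45–23:00.
Freya → UTC: 09:00–12:15, 13:45–17:30.
Pablo ∩ Freya: 13:45–15:30, 17:00–17:30.
Windows ≥ 60 min: 13:45–15:30.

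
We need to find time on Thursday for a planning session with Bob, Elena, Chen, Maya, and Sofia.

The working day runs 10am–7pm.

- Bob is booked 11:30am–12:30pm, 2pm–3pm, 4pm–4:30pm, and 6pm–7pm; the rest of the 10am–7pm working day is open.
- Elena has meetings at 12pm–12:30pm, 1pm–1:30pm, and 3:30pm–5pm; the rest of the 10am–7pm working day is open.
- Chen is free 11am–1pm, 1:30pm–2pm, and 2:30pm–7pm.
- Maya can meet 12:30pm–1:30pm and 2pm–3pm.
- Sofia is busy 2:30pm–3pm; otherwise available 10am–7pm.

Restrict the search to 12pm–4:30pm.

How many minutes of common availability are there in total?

Bob free within 10:00–19:00: 10:00–11:30, 12:30–14:00, 15:00–16:00, 16:30–18:00.
Elena free within 10:00–19:00: 10:00–12:00, 12:30–13:00, 13:30–15:30, 17:00–19:00.
Sofia free within 10:00–19:00: 10:00–14:30, 15:00–19:00.
Bob ∩ Elena: 10:00–11:30, 12:30–13:00, 13:30–14:00, 15:00–15:30, 17:00–18:00.
Bob ∩ Elena ∩ Chen: 11:00–11:30, 12:30–13:00, 13:30–14:00, 15:00–15:30, 17:00–18:00.
Bob ∩ Elena ∩ Chen ∩ Maya: 12:30–13:00.
Bob ∩ Elena ∩ Chen ∩ Maya ∩ Sofia: 12:30–13:00.
Restricted to 12:00–16:30: 12:30–13:00.
Total common minutes: 30.

30 minutes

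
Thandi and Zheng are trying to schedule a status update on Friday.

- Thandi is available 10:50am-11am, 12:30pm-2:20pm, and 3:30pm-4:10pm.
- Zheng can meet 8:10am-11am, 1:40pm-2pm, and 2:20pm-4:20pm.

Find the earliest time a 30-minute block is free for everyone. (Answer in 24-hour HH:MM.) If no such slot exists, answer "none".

15:30

Thandi ∩ Zheng: 10:50–11:00, 13:40–14:00, 15:30–16:10.
Windows ≥ 30 min: 15:30–16:10.
Earliest such window starts at 15:30.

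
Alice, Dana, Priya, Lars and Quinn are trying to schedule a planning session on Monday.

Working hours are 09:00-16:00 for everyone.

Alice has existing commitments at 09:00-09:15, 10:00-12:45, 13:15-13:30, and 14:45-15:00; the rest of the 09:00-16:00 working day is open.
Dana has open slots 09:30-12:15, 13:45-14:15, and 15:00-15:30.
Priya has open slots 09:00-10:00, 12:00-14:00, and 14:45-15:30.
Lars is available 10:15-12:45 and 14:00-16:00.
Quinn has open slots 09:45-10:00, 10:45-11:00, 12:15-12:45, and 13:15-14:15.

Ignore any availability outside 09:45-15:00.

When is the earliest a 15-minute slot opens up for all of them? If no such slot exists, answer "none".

none

Alice free within 09:00–16:00: 09:15–10:00, 12:45–13:15, 13:30–14:45, 15:00–16:00.
Alice ∩ Dana: 09:30–10:00, 13:45–14:15, 15:00–15:30.
Alice ∩ Dana ∩ Priya: 09:30–10:00, 13:45–14:00, 15:00–15:30.
Alice ∩ Dana ∩ Priya ∩ Lars: 15:00–15:30.
Alice ∩ Dana ∩ Priya ∩ Lars ∩ Quinn: (none).
Restricted to 09:45–15:00: (none).
Windows ≥ 15 min: (none).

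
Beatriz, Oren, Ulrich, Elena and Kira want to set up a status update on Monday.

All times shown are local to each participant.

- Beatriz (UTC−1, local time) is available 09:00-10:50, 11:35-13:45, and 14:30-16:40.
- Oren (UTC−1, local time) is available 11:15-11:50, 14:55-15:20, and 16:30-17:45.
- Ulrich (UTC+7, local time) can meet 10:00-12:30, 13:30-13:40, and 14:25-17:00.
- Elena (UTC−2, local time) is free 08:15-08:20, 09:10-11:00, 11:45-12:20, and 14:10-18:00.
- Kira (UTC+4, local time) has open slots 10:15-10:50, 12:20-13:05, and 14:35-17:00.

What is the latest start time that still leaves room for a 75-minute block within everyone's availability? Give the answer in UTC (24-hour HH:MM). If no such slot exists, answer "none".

Beatriz → UTC: 10:00–11:50, 12:35–14:45, 15:30–17:40.
Oren → UTC: 12:15–12:50, 15:55–16:20, 17:30–18:45.
Ulrich → UTC: 03:00–05:30, 06:30–06:40, 07:25–10:00.
Elena → UTC: 10:15–10:20, 11:10–13:00, 13:45–14:20, 16:10–20:00.
Kira → UTC: 06:15–06:50, 08:20–09:05, 10:35–13:00.
Beatriz ∩ Oren: 12:35–12:50, 15:55–16:20, 17:30–17:40.
Beatriz ∩ Oren ∩ Ulrich: (none).
Beatriz ∩ Oren ∩ Ulrich ∩ Elena: (none).
Beatriz ∩ Oren ∩ Ulrich ∩ Elena ∩ Kira: (none).
Windows ≥ 75 min: (none).

none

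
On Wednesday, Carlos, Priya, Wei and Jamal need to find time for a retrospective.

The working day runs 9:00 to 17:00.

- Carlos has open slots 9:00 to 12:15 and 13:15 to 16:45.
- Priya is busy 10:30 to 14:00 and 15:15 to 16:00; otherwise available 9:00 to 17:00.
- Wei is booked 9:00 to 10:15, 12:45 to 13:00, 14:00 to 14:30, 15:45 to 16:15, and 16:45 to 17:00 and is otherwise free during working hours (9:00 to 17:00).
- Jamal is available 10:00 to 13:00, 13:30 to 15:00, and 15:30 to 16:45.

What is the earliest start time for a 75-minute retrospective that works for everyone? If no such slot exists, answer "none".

none

Priya free within 09:00–17:00: 09:00–10:30, 14:00–15:15, 16:00–17:00.
Wei free within 09:00–17:00: 10:15–12:45, 13:00–14:00, 14:30–15:45, 16:15–16:45.
Carlos ∩ Priya: 09:00–10:30, 14:00–15:15, 16:00–16:45.
Carlos ∩ Priya ∩ Wei: 10:15–10:30, 14:30–15:15, 16:15–16:45.
Carlos ∩ Priya ∩ Wei ∩ Jamal: 10:15–10:30, 14:30–15:00, 16:15–16:45.
Windows ≥ 75 min: (none).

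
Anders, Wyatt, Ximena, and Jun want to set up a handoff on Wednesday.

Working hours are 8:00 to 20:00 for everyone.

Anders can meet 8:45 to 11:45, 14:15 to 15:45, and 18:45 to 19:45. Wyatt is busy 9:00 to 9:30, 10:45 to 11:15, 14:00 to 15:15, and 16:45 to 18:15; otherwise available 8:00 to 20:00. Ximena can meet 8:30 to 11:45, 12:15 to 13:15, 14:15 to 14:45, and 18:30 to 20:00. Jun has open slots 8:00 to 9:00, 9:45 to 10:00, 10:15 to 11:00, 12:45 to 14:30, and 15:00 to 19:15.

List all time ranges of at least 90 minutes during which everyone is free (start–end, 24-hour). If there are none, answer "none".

Wyatt free within 08:00–20:00: 08:00–09:00, 09:30–10:45, 11:15–14:00, 15:15–16:45, 18:15–20:00.
Anders ∩ Wyatt: 08:45–09:00, 09:30–10:45, 11:15–11:45, 15:15–15:45, 18:45–19:45.
Anders ∩ Wyatt ∩ Ximena: 08:45–09:00, 09:30–10:45, 11:15–11:45, 18:45–19:45.
Anders ∩ Wyatt ∩ Ximena ∩ Jun: 08:45–09:00, 09:45–10:00, 10:15–10:45, 18:45–19:15.
Windows ≥ 90 min: (none).

none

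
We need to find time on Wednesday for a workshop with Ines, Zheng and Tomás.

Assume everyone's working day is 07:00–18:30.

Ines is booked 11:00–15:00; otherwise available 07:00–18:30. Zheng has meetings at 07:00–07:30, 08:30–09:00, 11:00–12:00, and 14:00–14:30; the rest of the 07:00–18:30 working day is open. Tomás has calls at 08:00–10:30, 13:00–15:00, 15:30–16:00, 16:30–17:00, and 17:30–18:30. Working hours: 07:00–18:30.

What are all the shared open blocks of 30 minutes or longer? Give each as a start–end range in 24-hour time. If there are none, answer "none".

Ines free within 07:00–18:30: 07:00–11:00, 15:00–18:30.
Zheng free within 07:00–18:30: 07:30–08:30, 09:00–11:00, 12:00–14:00, 14:30–18:30.
Tomás free within 07:00–18:30: 07:00–08:00, 10:30–13:00, 15:00–15:30, 16:00–16:30, 17:00–17:30.
Ines ∩ Zheng: 07:30–08:30, 09:00–11:00, 15:00–18:30.
Ines ∩ Zheng ∩ Tomás: 07:30–08:00, 10:30–11:00, 15:00–15:30, 16:00–16:30, 17:00–17:30.
Windows ≥ 30 min: 07:30–08:00, 10:30–11:00, 15:00–15:30, 16:00–16:30, 17:00–17:30.

07:30–08:00, 10:30–11:00, 15:00–15:30, 16:00–16:30, 17:00–17:30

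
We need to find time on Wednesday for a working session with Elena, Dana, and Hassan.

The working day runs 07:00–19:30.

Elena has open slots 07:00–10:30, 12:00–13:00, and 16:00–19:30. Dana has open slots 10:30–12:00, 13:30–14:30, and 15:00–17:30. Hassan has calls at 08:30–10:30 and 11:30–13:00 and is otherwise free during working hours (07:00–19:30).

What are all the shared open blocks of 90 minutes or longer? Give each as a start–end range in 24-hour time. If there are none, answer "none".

Hassan free within 07:00–19:30: 07:00–08:30, 10:30–11:30, 13:00–19:30.
Elena ∩ Dana: 16:00–17:30.
Elena ∩ Dana ∩ Hassan: 16:00–17:30.
Windows ≥ 90 min: 16:00–17:30.

16:00–17:30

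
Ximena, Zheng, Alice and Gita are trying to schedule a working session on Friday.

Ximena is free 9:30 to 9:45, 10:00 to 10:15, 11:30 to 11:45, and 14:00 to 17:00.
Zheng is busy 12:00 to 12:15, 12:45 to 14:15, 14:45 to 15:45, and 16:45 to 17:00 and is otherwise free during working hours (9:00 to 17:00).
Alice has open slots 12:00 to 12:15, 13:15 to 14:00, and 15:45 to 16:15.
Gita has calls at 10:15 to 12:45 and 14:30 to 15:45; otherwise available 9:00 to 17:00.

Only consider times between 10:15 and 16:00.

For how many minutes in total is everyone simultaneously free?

15 minutes

Zheng free within 09:00–17:00: 09:00–12:00, 12:15–12:45, 14:15–14:45, 15:45–16:45.
Gita free within 09:00–17:00: 09:00–10:15, 12:45–14:30, 15:45–17:00.
Ximena ∩ Zheng: 09:30–09:45, 10:00–10:15, 11:30–11:45, 14:15–14:45, 15:45–16:45.
Ximena ∩ Zheng ∩ Alice: 15:45–16:15.
Ximena ∩ Zheng ∩ Alice ∩ Gita: 15:45–16:15.
Restricted to 10:15–16:00: 15:45–16:00.
Total common minutes: 15.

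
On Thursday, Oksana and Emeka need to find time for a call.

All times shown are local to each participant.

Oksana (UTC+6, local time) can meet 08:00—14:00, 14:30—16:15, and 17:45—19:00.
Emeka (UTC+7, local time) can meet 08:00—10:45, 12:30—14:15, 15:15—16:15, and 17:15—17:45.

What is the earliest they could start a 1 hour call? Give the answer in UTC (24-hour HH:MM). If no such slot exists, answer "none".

Oksana → UTC: 02:00–08:00, 08:30–10:15, 11:45–13:00.
Emeka → UTC: 01:00–03:45, 05:30–07:15, 08:15–09:15, 10:15–10:45.
Oksana ∩ Emeka: 02:00–03:45, 05:30–07:15, 08:30–09:15.
Windows ≥ 60 min: 02:00–03:45, 05:30–07:15.
Earliest such window starts at 02:00.

02:00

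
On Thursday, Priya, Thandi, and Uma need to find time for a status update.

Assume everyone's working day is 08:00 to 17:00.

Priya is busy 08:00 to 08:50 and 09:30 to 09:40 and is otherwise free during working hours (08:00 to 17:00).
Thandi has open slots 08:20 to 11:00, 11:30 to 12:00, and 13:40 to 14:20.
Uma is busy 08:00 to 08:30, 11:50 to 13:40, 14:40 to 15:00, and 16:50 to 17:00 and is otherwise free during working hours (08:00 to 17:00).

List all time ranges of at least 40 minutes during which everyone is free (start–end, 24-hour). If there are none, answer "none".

Priya free within 08:00–17:00: 08:50–09:30, 09:40–17:00.
Uma free within 08:00–17:00: 08:30–11:50, 13:40–14:40, 15:00–16:50.
Priya ∩ Thandi: 08:50–09:30, 09:40–11:00, 11:30–12:00, 13:40–14:20.
Priya ∩ Thandi ∩ Uma: 08:50–09:30, 09:40–11:00, 11:30–11:50, 13:40–14:20.
Windows ≥ 40 min: 08:50–09:30, 09:40–11:00, 13:40–14:20.

08:50–09:30, 09:40–11:00, 13:40–14:20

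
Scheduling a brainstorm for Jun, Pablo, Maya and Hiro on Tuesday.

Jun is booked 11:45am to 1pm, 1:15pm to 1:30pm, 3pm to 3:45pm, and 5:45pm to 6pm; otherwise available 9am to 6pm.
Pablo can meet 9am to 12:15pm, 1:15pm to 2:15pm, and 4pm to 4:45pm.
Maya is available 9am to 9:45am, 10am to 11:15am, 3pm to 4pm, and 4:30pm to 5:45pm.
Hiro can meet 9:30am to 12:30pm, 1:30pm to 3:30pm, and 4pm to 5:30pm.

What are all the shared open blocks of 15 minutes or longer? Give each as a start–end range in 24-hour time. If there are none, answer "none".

Jun free within 09:00–18:00: 09:00–11:45, 13:00–13:15, 13:30–15:00, 15:45–17:45.
Jun ∩ Pablo: 09:00–11:45, 13:30–14:15, 16:00–16:45.
Jun ∩ Pablo ∩ Maya: 09:00–09:45, 10:00–11:15, 16:30–16:45.
Jun ∩ Pablo ∩ Maya ∩ Hiro: 09:30–09:45, 10:00–11:15, 16:30–16:45.
Windows ≥ 15 min: 09:30–09:45, 10:00–11:15, 16:30–16:45.

09:30–09:45, 10:00–11:15, 16:30–16:45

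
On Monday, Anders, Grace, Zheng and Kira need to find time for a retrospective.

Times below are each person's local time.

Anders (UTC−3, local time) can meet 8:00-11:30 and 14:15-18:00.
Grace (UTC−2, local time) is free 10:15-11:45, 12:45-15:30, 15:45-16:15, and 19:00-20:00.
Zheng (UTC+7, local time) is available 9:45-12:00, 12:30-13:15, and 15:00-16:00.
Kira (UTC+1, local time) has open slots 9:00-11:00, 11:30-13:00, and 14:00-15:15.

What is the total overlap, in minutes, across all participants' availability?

0 minutes

Anders → UTC: 11:00–14:30, 17:15–21:00.
Grace → UTC: 12:15–13:45, 14:45–17:30, 17:45–18:15, 21:00–22:00.
Zheng → UTC: 02:45–05:00, 05:30–06:15, 08:00–09:00.
Kira → UTC: 08:00–10:00, 10:30–12:00, 13:00–14:15.
Anders ∩ Grace: 12:15–13:45, 17:15–17:30, 17:45–18:15.
Anders ∩ Grace ∩ Zheng: (none).
Anders ∩ Grace ∩ Zheng ∩ Kira: (none).
Total common minutes: 0.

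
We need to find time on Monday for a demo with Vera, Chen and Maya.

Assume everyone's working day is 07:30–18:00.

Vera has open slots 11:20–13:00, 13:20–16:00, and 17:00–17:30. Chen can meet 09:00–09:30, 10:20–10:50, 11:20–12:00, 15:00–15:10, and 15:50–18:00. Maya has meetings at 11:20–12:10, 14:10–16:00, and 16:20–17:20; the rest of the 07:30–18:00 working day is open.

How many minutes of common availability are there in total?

Maya free within 07:30–18:00: 07:30–11:20, 12:10–14:10, 16:00–16:20, 17:20–18:00.
Vera ∩ Chen: 11:20–12:00, 15:00–15:10, 15:50–16:00, 17:00–17:30.
Vera ∩ Chen ∩ Maya: 17:20–17:30.
Total common minutes: 10.

10 minutes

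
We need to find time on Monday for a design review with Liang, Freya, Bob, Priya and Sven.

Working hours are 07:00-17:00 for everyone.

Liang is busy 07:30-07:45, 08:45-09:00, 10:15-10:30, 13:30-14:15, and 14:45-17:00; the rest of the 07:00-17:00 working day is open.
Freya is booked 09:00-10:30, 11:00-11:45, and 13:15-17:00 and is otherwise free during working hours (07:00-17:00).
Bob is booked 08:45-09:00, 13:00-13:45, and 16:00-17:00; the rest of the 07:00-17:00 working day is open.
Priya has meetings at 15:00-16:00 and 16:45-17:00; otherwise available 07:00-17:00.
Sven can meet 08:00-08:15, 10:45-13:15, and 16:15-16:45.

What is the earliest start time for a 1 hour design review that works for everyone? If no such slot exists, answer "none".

11:45

Liang free within 07:00–17:00: 07:00–07:30, 07:45–08:45, 09:00–10:15, 10:30–13:30, 14:15–14:45.
Freya free within 07:00–17:00: 07:00–09:00, 10:30–11:00, 11:45–13:15.
Bob free within 07:00–17:00: 07:00–08:45, 09:00–13:00, 13:45–16:00.
Priya free within 07:00–17:00: 07:00–15:00, 16:00–16:45.
Liang ∩ Freya: 07:00–07:30, 07:45–08:45, 10:30–11:00, 11:45–13:15.
Liang ∩ Freya ∩ Bob: 07:00–07:30, 07:45–08:45, 10:30–11:00, 11:45–13:00.
Liang ∩ Freya ∩ Bob ∩ Priya: 07:00–07:30, 07:45–08:45, 10:30–11:00, 11:45–13:00.
Liang ∩ Freya ∩ Bob ∩ Priya ∩ Sven: 08:00–08:15, 10:45–11:00, 11:45–13:00.
Windows ≥ 60 min: 11:45–13:00.
Earliest such window starts at 11:45.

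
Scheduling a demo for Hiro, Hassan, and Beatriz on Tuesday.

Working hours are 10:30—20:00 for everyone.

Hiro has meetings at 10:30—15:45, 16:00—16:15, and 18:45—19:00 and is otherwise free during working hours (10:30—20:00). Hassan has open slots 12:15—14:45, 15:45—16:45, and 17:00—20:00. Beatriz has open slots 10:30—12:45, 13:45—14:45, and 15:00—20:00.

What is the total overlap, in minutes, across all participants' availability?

210 minutes

Hiro free within 10:30–20:00: 15:45–16:00, 16:15–18:45, 19:00–20:00.
Hiro ∩ Hassan: 15:45–16:00, 16:15–16:45, 17:00–18:45, 19:00–20:00.
Hiro ∩ Hassan ∩ Beatriz: 15:45–16:00, 16:15–16:45, 17:00–18:45, 19:00–20:00.
Total common minutes: 15 + 30 + 105 + 60 = 210.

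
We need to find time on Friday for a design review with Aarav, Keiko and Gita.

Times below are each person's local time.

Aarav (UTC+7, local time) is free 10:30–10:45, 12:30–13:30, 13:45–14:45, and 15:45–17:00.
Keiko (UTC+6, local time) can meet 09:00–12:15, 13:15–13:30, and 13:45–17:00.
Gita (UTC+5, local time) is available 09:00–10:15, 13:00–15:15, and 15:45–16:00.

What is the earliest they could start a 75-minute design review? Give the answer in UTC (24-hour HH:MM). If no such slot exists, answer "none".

Aarav → UTC: 03:30–03:45, 05:30–06:30, 06:45–07:45, 08:45–10:00.
Keiko → UTC: 03:00–06:15, 07:15–07:30, 07:45–11:00.
Gita → UTC: 04:00–05:15, 08:00–10:15, 10:45–11:00.
Aarav ∩ Keiko: 03:30–03:45, 05:30–06:15, 07:15–07:30, 08:45–10:00.
Aarav ∩ Keiko ∩ Gita: 08:45–10:00.
Windows ≥ 75 min: 08:45–10:00.
Earliest such window starts at 08:45.

08:45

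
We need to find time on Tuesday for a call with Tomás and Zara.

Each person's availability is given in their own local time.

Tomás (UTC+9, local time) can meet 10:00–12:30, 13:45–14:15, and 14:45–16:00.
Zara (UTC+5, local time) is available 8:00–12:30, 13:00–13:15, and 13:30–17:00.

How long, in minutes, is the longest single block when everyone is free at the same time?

75 minutes

Tomás → UTC: 01:00–03:30, 04:45–05:15, 05:45–07:00.
Zara → UTC: 03:00–07:30, 08:00–08:15, 08:30–12:00.
Tomás ∩ Zara: 03:00–03:30, 04:45–05:15, 05:45–07:00.
Common window lengths: 30, 30, 75 min; longest is 75.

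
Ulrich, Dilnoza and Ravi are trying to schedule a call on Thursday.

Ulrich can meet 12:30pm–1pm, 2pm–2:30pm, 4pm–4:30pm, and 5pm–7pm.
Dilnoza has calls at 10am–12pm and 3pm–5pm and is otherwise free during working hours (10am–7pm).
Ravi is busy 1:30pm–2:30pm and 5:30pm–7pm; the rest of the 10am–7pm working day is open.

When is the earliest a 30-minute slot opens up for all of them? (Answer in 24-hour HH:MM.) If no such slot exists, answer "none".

Dilnoza free within 10:00–19:00: 12:00–15:00, 17:00–19:00.
Ravi free within 10:00–19:00: 10:00–13:30, 14:30–17:30.
Ulrich ∩ Dilnoza: 12:30–13:00, 14:00–14:30, 17:00–19:00.
Ulrich ∩ Dilnoza ∩ Ravi: 12:30–13:00, 17:00–17:30.
Windows ≥ 30 min: 12:30–13:00, 17:00–17:30.
Earliest such window starts at 12:30.

12:30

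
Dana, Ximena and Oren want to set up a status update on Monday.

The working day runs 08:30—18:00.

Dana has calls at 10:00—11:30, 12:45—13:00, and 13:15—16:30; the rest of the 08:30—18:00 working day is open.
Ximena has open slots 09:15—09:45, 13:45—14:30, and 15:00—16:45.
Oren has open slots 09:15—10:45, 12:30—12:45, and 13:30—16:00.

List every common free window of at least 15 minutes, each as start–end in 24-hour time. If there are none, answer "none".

Dana free within 08:30–18:00: 08:30–10:00, 11:30–12:45, 13:00–13:15, 16:30–18:00.
Dana ∩ Ximena: 09:15–09:45, 16:30–16:45.
Dana ∩ Ximena ∩ Oren: 09:15–09:45.
Windows ≥ 15 min: 09:15–09:45.

09:15–09:45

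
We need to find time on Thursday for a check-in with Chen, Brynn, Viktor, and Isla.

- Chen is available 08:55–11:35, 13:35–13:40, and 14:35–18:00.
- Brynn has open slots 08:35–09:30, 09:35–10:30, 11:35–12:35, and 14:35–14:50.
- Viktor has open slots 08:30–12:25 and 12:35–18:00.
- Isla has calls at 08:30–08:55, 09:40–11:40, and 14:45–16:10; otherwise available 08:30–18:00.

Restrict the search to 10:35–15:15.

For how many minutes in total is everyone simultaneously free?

10 minutes

Isla free within 08:30–18:00: 08:55–09:40, 11:40–14:45, 16:10–18:00.
Chen ∩ Brynn: 08:55–09:30, 09:35–10:30, 14:35–14:50.
Chen ∩ Brynn ∩ Viktor: 08:55–09:30, 09:35–10:30, 14:35–14:50.
Chen ∩ Brynn ∩ Viktor ∩ Isla: 08:55–09:30, 09:35–09:40, 14:35–14:45.
Restricted to 10:35–15:15: 14:35–14:45.
Total common minutes: 10.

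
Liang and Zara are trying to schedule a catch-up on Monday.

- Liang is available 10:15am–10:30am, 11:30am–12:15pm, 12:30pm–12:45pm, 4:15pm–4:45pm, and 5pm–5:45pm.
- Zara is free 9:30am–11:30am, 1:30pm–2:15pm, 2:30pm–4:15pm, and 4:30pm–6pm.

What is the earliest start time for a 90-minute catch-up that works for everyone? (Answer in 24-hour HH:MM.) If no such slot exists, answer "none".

Liang ∩ Zara: 10:15–10:30, 16:30–16:45, 17:00–17:45.
Windows ≥ 90 min: (none).

none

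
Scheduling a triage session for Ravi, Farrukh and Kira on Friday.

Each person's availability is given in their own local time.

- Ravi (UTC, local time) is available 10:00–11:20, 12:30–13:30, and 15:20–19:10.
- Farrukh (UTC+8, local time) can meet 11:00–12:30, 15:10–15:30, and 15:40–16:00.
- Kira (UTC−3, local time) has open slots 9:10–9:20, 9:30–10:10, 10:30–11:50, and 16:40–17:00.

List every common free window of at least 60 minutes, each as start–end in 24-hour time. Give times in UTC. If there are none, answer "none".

none

Ravi → UTC: 10:00–11:20, 12:30–13:30, 15:20–19:10.
Farrukh → UTC: 03:00–04:30, 07:10–07:30, 07:40–08:00.
Kira → UTC: 12:10–12:20, 12:30–13:10, 13:30–14:50, 19:40–20:00.
Ravi ∩ Farrukh: (none).
Ravi ∩ Farrukh ∩ Kira: (none).
Windows ≥ 60 min: (none).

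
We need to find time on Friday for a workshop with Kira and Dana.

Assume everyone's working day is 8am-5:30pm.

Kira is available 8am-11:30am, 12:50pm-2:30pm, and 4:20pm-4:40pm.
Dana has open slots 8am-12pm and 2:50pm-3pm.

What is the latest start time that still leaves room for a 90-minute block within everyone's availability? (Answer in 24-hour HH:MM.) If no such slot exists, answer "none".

Kira ∩ Dana: 08:00–11:30.
Windows ≥ 90 min: 08:00–11:30.
Latest start in the last window 08:00–11:30 is 11:30 − 90 min = 10:00.

10:00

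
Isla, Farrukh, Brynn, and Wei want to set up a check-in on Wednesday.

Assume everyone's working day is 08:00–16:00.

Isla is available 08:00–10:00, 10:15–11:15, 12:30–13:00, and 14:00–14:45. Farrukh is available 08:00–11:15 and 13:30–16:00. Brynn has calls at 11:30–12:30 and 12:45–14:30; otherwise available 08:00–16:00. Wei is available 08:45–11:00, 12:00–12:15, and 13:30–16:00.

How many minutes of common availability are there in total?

135 minutes

Brynn free within 08:00–16:00: 08:00–11:30, 12:30–12:45, 14:30–16:00.
Isla ∩ Farrukh: 08:00–10:00, 10:15–11:15, 14:00–14:45.
Isla ∩ Farrukh ∩ Brynn: 08:00–10:00, 10:15–11:15, 14:30–14:45.
Isla ∩ Farrukh ∩ Brynn ∩ Wei: 08:45–10:00, 10:15–11:00, 14:30–14:45.
Total common minutes: 75 + 45 + 15 = 135.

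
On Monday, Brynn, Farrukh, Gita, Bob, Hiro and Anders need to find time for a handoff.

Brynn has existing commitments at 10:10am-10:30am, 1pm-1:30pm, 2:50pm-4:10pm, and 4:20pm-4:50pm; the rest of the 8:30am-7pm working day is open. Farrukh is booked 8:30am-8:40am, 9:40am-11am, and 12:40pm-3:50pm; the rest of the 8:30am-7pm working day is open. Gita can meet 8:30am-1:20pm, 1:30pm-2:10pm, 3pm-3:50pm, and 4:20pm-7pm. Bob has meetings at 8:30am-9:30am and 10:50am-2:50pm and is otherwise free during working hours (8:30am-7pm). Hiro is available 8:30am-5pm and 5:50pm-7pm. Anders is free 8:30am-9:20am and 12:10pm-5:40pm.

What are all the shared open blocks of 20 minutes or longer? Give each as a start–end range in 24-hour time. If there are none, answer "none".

none

Brynn free within 08:30–19:00: 08:30–10:10, 10:30–13:00, 13:30–14:50, 16:10–16:20, 16:50–19:00.
Farrukh free within 08:30–19:00: 08:40–09:40, 11:00–12:40, 15:50–19:00.
Bob free within 08:30–19:00: 09:30–10:50, 14:50–19:00.
Brynn ∩ Farrukh: 08:40–09:40, 11:00–12:40, 16:10–16:20, 16:50–19:00.
Brynn ∩ Farrukh ∩ Gita: 08:40–09:40, 11:00–12:40, 16:50–19:00.
Brynn ∩ Farrukh ∩ Gita ∩ Bob: 09:30–09:40, 16:50–19:00.
Brynn ∩ Farrukh ∩ Gita ∩ Bob ∩ Hiro: 09:30–09:40, 16:50–17:00, 17:50–19:00.
Brynn ∩ Farrukh ∩ Gita ∩ Bob ∩ Hiro ∩ Anders: 16:50–17:00.
Windows ≥ 20 min: (none).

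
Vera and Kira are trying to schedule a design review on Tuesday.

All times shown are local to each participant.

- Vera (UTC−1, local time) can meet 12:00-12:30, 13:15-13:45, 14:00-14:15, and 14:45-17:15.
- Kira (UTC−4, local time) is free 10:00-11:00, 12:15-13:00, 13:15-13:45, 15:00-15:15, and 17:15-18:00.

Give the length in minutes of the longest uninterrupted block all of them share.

45 minutes

Vera → UTC: 13:00–13:30, 14:15–14:45, 15:00–15:15, 15:45–18:15.
Kira → UTC: 14:00–15:00, 16:15–17:00, 17:15–17:45, 19:00–19:15, 21:15–22:00.
Vera ∩ Kira: 14:15–14:45, 16:15–17:00, 17:15–17:45.
Common window lengths: 30, 45, 30 min; longest is 45.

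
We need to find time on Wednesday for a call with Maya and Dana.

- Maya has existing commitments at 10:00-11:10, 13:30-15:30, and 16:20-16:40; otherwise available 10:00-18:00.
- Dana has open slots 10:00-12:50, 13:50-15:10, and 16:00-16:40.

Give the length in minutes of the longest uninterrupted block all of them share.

100 minutes

Maya free within 10:00–18:00: 11:10–13:30, 15:30–16:20, 16:40–18:00.
Maya ∩ Dana: 11:10–12:50, 16:00–16:20.
Common window lengths: 100, 20 min; longest is 100.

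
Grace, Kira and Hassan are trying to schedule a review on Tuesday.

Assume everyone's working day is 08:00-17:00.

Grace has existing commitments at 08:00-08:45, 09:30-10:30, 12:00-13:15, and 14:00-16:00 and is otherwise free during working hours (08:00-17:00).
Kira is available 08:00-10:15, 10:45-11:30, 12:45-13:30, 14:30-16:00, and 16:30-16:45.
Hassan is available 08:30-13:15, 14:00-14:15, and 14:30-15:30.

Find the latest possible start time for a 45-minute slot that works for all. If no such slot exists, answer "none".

Grace free within 08:00–17:00: 08:45–09:30, 10:30–12:00, 13:15–14:00, 16:00–17:00.
Grace ∩ Kira: 08:45–09:30, 10:45–11:30, 13:15–13:30, 16:30–16:45.
Grace ∩ Kira ∩ Hassan: 08:45–09:30, 10:45–11:30.
Windows ≥ 45 min: 08:45–09:30, 10:45–11:30.
Latest start in the last window 10:45–11:30 is 11:30 − 45 min = 10:45.

10:45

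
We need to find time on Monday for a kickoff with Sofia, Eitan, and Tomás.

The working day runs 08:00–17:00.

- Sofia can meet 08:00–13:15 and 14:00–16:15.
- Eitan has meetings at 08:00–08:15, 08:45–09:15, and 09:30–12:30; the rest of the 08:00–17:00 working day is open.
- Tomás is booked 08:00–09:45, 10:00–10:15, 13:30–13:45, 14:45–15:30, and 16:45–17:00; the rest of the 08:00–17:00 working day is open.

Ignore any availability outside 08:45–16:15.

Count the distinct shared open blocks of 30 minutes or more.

3

Eitan free within 08:00–17:00: 08:15–08:45, 09:15–09:30, 12:30–17:00.
Tomás free within 08:00–17:00: 09:45–10:00, 10:15–13:30, 13:45–14:45, 15:30–16:45.
Sofia ∩ Eitan: 08:15–08:45, 09:15–09:30, 12:30–13:15, 14:00–16:15.
Sofia ∩ Eitan ∩ Tomás: 12:30–13:15, 14:00–14:45, 15:30–16:15.
Restricted to 08:45–16:15: 12:30–13:15, 14:00–14:45, 15:30–16:15.
Windows ≥ 30 min: 12:30–13:15, 14:00–14:45, 15:30–16:15.
That's 3 windows.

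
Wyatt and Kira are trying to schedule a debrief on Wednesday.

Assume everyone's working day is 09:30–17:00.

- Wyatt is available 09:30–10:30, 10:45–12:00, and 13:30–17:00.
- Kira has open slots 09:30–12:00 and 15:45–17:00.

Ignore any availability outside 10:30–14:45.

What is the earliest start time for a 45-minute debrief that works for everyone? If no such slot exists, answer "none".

10:45

Wyatt ∩ Kira: 09:30–10:30, 10:45–12:00, 15:45–17:00.
Restricted to 10:30–14:45: 10:45–12:00.
Windows ≥ 45 min: 10:45–12:00.
Earliest such window starts at 10:45.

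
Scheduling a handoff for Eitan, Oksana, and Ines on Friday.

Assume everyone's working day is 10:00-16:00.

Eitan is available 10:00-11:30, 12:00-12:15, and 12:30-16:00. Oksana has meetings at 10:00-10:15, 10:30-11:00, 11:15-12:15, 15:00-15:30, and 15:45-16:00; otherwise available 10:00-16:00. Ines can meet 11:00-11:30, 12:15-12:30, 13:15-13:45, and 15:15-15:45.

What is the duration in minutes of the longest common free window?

Oksana free within 10:00–16:00: 10:15–10:30, 11:00–11:15, 12:15–15:00, 15:30–15:45.
Eitan ∩ Oksana: 10:15–10:30, 11:00–11:15, 12:30–15:00, 15:30–15:45.
Eitan ∩ Oksana ∩ Ines: 11:00–11:15, 13:15–13:45, 15:30–15:45.
Common window lengths: 15, 30, 15 min; longest is 30.

30 minutes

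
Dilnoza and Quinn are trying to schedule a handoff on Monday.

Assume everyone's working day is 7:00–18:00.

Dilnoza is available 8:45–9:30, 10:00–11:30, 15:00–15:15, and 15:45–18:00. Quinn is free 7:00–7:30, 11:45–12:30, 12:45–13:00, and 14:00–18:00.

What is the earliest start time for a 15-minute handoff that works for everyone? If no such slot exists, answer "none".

Dilnoza ∩ Quinn: 15:00–15:15, 15:45–18:00.
Windows ≥ 15 min: 15:00–15:15, 15:45–18:00.
Earliest such window starts at 15:00.

15:00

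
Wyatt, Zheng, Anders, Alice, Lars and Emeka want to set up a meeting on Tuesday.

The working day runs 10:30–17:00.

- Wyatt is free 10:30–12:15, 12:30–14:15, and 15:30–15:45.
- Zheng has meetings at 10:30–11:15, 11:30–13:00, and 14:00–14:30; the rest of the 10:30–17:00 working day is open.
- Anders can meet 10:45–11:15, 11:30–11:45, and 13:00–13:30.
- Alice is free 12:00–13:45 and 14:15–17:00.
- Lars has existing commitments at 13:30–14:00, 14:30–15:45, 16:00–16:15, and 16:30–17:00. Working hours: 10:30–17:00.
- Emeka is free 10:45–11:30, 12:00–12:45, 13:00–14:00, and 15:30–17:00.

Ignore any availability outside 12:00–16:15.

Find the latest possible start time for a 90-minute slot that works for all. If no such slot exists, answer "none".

Zheng free within 10:30–17:00: 11:15–11:30, 13:00–14:00, 14:30–17:00.
Lars free within 10:30–17:00: 10:30–13:30, 14:00–14:30, 15:45–16:00, 16:15–16:30.
Wyatt ∩ Zheng: 11:15–11:30, 13:00–14:00, 15:30–15:45.
Wyatt ∩ Zheng ∩ Anders: 13:00–13:30.
Wyatt ∩ Zheng ∩ Anders ∩ Alice: 13:00–13:30.
Wyatt ∩ Zheng ∩ Anders ∩ Alice ∩ Lars: 13:00–13:30.
Wyatt ∩ Zheng ∩ Anders ∩ Alice ∩ Lars ∩ Emeka: 13:00–13:30.
Restricted to 12:00–16:15: 13:00–13:30.
Windows ≥ 90 min: (none).

none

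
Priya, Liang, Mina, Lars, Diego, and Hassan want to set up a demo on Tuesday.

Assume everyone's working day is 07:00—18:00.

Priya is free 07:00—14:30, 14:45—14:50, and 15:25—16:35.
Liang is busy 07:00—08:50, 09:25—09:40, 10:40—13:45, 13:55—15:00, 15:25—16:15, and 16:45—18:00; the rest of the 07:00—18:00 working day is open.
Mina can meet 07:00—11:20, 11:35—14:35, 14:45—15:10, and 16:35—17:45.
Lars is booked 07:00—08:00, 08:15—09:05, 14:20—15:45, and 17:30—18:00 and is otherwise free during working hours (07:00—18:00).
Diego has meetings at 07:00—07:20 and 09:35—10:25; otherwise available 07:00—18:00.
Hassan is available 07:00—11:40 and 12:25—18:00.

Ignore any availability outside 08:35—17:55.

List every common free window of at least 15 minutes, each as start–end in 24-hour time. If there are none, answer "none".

Liang free within 07:00–18:00: 08:50–09:25, 09:40–10:40, 13:45–13:55, 15:00–15:25, 16:15–16:45.
Lars free within 07:00–18:00: 08:00–08:15, 09:05–14:20, 15:45–17:30.
Diego free within 07:00–18:00: 07:20–09:35, 10:25–18:00.
Priya ∩ Liang: 08:50–09:25, 09:40–10:40, 13:45–13:55, 16:15–16:35.
Priya ∩ Liang ∩ Mina: 08:50–09:25, 09:40–10:40, 13:45–13:55.
Priya ∩ Liang ∩ Mina ∩ Lars: 09:05–09:25, 09:40–10:40, 13:45–13:55.
Priya ∩ Liang ∩ Mina ∩ Lars ∩ Diego: 09:05–09:25, 10:25–10:40, 13:45–13:55.
Priya ∩ Liang ∩ Mina ∩ Lars ∩ Diego ∩ Hassan: 09:05–09:25, 10:25–10:40, 13:45–13:55.
Restricted to 08:35–17:55: 09:05–09:25, 10:25–10:40, 13:45–13:55.
Windows ≥ 15 min: 09:05–09:25, 10:25–10:40.

09:05–09:25, 10:25–10:40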